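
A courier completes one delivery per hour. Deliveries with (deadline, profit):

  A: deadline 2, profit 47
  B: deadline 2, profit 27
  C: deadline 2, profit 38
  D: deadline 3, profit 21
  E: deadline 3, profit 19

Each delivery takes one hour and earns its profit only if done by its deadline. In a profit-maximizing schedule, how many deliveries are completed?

Take jobs in profit order; each goes to the latest open slot no later than its deadline.
Profit order: A=47 C=38 B=27 D=21 E=19
Assign: A→slot 2, C→slot 1, B skipped, D→slot 3, E skipped.
Slots: [1:C] [2:A] [3:D]
3 of 5 scheduled.

3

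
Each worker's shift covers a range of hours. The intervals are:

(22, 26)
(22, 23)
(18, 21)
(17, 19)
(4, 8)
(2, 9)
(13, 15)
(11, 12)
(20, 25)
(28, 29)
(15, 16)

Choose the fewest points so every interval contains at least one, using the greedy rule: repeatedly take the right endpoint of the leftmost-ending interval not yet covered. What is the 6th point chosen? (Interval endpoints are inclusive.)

By right end: [4,8]  [2,9]  [11,12]  [13,15]  [15,16]  [17,19]  [18,21]  [22,23]  [20,25]  [22,26]  [28,29]
[4,8] uncovered → point at 8; [11,12] uncovered → point at 12; [13,15] uncovered → point at 15; [17,19] uncovered → point at 19; [22,23] uncovered → point at 23; [28,29] uncovered → point at 29.
Points: 8, 12, 15, 19, 23, 29 (6 total).

29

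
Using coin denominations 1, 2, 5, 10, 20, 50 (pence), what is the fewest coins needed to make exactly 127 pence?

5

127 = 2×50 + 1×20 + 1×5 + 1×2
Total coins = 2 + 1 + 1 + 1 = 5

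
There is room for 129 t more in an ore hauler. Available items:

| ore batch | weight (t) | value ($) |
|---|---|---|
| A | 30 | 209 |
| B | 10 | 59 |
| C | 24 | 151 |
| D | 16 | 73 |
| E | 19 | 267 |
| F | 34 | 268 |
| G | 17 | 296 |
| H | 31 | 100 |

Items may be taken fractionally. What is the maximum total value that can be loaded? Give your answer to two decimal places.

1220.50

Sort by value per unit weight and fill in that order.
Order: G (296/17=17.41) > E (267/19=14.05) > F (268/34=7.88) > A (209/30=6.97) > C (151/24=6.29) > B (59/10=5.90) > D (73/16=4.56) > H (100/31=3.23)
Fill: take G (17 @ 296) → take E (19 @ 267) → take F (34 @ 268) → take A (30 @ 209) → take C (24 @ 151) → take 5/10 of B → 29.50; 129/129 used.
Total value = 1220.50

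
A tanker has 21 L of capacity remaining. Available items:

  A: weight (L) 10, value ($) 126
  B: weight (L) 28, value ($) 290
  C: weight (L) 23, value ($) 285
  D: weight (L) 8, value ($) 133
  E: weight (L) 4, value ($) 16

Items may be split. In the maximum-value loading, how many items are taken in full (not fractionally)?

2

Greedy by value/weight ratio, highest first.
Ratios (sorted): D 16.62, A 12.60, C 12.39, B 10.36, E 4.00
take D (8 @ 133); take A (10 @ 126); take 3/23 of C → 37.17. Capacity used 21/21.
2 item(s) taken whole; one partial (take 3/23 of C).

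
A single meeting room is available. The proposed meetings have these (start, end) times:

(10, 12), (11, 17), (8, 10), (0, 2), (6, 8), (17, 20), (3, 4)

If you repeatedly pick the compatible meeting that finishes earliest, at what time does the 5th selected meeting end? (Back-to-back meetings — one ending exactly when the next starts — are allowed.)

12

Order by finish time; keep every interval that doesn't clash with the previous kept one.
By end time: (0,2), (3,4), (6,8), (8,10), (10,12), (11,17), (17,20).
Pick (0,2); next start ≥ 2 → (3,4); next start ≥ 4 → (6,8); next start ≥ 8 → (8,10); next start ≥ 10 → (10,12); next start ≥ 12 → (17,20).
Selected: (0,2) (3,4) (6,8) (8,10) (10,12) (17,20)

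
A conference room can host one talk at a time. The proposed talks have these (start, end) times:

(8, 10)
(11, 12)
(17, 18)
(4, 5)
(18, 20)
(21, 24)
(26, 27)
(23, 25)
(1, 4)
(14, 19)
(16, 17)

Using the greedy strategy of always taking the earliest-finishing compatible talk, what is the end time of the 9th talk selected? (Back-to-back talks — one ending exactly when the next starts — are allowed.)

27

Order by finish time; keep every interval that doesn't clash with the previous kept one.
By end time: (1,4), (4,5), (8,10), (11,12), (16,17), (17,18), (14,19), (18,20), (21,24), (23,25), (26,27).
Pick (1,4); next start ≥ 4 → (4,5); next start ≥ 5 → (8,10); next start ≥ 10 → (11,12); next start ≥ 12 → (16,17); next start ≥ 17 → (17,18); next start ≥ 18 → (18,20); next start ≥ 20 → (21,24); next start ≥ 24 → (26,27).
Selected: (1,4) (4,5) (8,10) (11,12) (16,17) (17,18) (18,20) (21,24) (26,27)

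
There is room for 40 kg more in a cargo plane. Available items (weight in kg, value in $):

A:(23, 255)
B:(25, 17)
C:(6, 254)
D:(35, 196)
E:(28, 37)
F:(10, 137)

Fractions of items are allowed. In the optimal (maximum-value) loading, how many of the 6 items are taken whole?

3

Ratios (sorted): C 42.33, F 13.70, A 11.09, D 5.60, E 1.32, B 0.68
take C (6 @ 254); take F (10 @ 137); take A (23 @ 255); take 1/35 of D → 5.60. Capacity used 40/40.
3 item(s) taken whole; one partial (take 1/35 of D).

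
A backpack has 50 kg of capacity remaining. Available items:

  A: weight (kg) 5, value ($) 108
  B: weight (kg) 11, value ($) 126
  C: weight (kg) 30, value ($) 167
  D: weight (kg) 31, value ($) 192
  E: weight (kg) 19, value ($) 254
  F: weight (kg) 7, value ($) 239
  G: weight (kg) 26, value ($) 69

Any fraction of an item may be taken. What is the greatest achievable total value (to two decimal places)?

Greedy by value/weight ratio, highest first.
Ratios (sorted): F 34.14, A 21.60, E 13.37, B 11.45, D 6.19, C 5.57, G 2.65
take F (7 @ 239); take A (5 @ 108); take E (19 @ 254); take B (11 @ 126); take 8/31 of D → 49.55. Capacity used 50/50.
Total value = 776.55

776.55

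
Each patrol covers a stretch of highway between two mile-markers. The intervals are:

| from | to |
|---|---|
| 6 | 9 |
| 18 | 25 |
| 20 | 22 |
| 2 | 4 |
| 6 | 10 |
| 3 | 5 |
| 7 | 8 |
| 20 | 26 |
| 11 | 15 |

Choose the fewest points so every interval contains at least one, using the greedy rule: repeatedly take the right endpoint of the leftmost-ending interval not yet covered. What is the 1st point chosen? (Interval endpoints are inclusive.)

By right end: [2,4]  [3,5]  [7,8]  [6,9]  [6,10]  [11,15]  [20,22]  [18,25]  [20,26]
[2,4] uncovered → point at 4; [7,8] uncovered → point at 8; [11,15] uncovered → point at 15; [20,22] uncovered → point at 22.
Points: 4, 8, 15, 22 (4 total).

4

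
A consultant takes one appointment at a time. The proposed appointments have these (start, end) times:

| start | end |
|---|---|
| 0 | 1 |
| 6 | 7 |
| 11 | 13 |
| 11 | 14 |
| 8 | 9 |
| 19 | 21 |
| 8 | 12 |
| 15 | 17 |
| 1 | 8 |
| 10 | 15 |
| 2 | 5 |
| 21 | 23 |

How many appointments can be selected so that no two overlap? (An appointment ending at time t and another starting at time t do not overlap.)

Order by finish time; keep every interval that doesn't clash with the previous kept one.
By end time: (0,1), (2,5), (6,7), (1,8), (8,9), (8,12), (11,13), (11,14), (10,15), (15,17), (19,21), (21,23).
Pick (0,1); next start ≥ 1 → (2,5); next start ≥ 5 → (6,7); next start ≥ 7 → (8,9); next start ≥ 9 → (11,13); next start ≥ 13 → (15,17); next start ≥ 17 → (19,21); next start ≥ 21 → (21,23).
Selected 8 appointments.

8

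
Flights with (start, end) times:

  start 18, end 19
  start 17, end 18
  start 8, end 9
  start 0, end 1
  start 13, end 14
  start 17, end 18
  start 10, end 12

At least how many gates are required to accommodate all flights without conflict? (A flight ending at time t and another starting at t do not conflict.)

2

The answer is the maximum number of intervals overlapping at any instant.
starts: [0, 8, 10, 13, 17, 17, 18]
ends:   [1, 9, 12, 14, 18, 18, 19]
s0→1 e1→0 s8→1 e9→0 s10→1 e12→0 s13→1 e14→0 s17→1 s17→2  — peak 2.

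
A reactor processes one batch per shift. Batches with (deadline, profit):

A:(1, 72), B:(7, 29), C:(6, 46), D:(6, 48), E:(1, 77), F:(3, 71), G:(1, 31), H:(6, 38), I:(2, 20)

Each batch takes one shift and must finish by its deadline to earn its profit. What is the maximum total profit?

Take jobs in profit order; each goes to the latest open slot no later than its deadline.
Profit order: E=77 A=72 F=71 D=48 C=46 H=38 G=31 B=29 I=20
Assign: E→slot 1, A skipped, F→slot 3, D→slot 6, C→slot 5, H→slot 4, G skipped, B→slot 7, I→slot 2.
Slots: [1:E] [2:I] [3:F] [4:H] [5:C] [6:D] [7:B]
Profit = 77 + 20 + 71 + 38 + 46 + 48 + 29 = 329

329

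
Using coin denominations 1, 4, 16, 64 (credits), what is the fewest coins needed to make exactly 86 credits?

5

86 − 1×64→22 − 1×16→6 − 1×4→2 − 2×1→0
Total coins = 1 + 1 + 1 + 2 = 5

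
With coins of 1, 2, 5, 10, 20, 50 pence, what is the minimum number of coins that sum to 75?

3

Use the largest denomination that fits, subtract, and repeat.
75 = 1×50 + 1×20 + 1×5
Total coins = 1 + 1 + 1 = 3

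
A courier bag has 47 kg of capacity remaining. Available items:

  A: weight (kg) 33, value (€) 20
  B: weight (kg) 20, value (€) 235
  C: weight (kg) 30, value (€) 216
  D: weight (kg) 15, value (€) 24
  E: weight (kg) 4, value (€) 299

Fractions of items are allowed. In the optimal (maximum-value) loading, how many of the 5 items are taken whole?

2

Sort by value per unit weight and fill in that order.
Order: E (299/4=74.75) > B (235/20=11.75) > C (216/30=7.20) > D (24/15=1.60) > A (20/33=0.61)
Fill: take E (4 @ 299) → take B (20 @ 235) → take 23/30 of C → 165.60; 47/47 used.
2 item(s) taken whole; one partial (take 23/30 of C).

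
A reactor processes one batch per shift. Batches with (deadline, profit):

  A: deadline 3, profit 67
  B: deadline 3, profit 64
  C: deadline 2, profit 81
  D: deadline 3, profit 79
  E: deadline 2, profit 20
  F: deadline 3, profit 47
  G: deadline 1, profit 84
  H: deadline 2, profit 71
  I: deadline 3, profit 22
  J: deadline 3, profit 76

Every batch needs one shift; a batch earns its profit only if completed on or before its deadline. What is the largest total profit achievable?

Take jobs in profit order; each goes to the latest open slot no later than its deadline.
By profit: G(d1,84), C(d2,81), D(d3,79), J(d3,76), H(d2,71), A(d3,67), B(d3,64), F(d3,47), I(d3,22), E(d2,20)
G→slot 1; C→slot 2; D→slot 3; J skipped; H skipped; A skipped; B skipped; F skipped; I skipped; E skipped.
Profit = 84 + 81 + 79 = 244

244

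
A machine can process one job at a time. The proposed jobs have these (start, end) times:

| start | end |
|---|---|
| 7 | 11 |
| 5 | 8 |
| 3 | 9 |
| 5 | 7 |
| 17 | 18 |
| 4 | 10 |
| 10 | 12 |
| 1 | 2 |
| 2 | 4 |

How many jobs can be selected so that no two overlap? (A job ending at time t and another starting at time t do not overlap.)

Order by finish time; keep every interval that doesn't clash with the previous kept one.
By end time: (1,2), (2,4), (5,7), (5,8), (3,9), (4,10), (7,11), (10,12), (17,18).
Pick (1,2); next start ≥ 2 → (2,4); next start ≥ 4 → (5,7); next start ≥ 7 → (7,11); next start ≥ 11 → (17,18).
Selected 5 jobs.

5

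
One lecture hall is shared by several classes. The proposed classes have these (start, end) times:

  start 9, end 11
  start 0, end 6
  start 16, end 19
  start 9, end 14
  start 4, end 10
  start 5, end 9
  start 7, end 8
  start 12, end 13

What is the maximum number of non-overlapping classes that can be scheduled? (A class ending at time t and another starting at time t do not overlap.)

5

Greedy by earliest finish: after sorting by end time, pick each interval compatible with the last pick.
By end time: (0,6), (7,8), (5,9), (4,10), (9,11), (12,13), (9,14), (16,19).
Pick (0,6); next start ≥ 6 → (7,8); next start ≥ 8 → (9,11); next start ≥ 11 → (12,13); next start ≥ 13 → (16,19).
Selected 5 classes.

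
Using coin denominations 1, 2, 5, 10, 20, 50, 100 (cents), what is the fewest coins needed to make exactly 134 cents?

134 − 1×100→34 − 1×20→14 − 1×10→4 − 2×2→0
Total coins = 1 + 1 + 1 + 2 = 5

5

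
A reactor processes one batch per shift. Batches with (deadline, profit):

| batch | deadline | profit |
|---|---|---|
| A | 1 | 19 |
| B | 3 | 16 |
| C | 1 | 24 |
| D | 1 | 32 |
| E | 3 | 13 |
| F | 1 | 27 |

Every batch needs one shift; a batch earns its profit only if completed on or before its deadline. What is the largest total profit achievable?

61

Take jobs in profit order; each goes to the latest open slot no later than its deadline.
By profit: D(d1,32), F(d1,27), C(d1,24), A(d1,19), B(d3,16), E(d3,13)
D→slot 1; F skipped; C skipped; A skipped; B→slot 3; E→slot 2.
Profit = 32 + 13 + 16 = 61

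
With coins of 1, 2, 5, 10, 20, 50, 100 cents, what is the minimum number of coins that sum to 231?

5

Greedy: take as many of the largest coin as possible, then repeat with the remainder.
231 = 2×100 + 1×20 + 1×10 + 1×1
Total coins = 2 + 1 + 1 + 1 = 5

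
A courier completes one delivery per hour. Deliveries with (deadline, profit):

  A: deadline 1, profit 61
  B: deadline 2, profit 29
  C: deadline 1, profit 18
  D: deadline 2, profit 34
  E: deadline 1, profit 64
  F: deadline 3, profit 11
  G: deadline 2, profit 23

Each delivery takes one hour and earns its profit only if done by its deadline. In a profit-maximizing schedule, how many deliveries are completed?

Profit order: E=64 A=61 D=34 B=29 G=23 C=18 F=11
Assign: E→slot 1, A skipped, D→slot 2, B skipped, G skipped, C skipped, F→slot 3.
Slots: [1:E] [2:D] [3:F]
3 of 7 scheduled.

3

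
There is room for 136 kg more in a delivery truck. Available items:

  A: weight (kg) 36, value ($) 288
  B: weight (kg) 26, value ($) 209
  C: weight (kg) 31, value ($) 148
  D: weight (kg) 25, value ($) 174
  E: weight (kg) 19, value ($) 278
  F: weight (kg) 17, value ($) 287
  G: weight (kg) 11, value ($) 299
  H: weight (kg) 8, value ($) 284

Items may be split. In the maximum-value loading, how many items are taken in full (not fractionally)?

Greedy by value/weight ratio, highest first.
Order: H (284/8=35.50) > G (299/11=27.18) > F (287/17=16.88) > E (278/19=14.63) > B (209/26=8.04) > A (288/36=8.00) > D (174/25=6.96) > C (148/31=4.77)
Fill: take H (8 @ 284) → take G (11 @ 299) → take F (17 @ 287) → take E (19 @ 278) → take B (26 @ 209) → take A (36 @ 288) → take 19/25 of D → 132.24; 136/136 used.
6 item(s) taken whole; one partial (take 19/25 of D).

6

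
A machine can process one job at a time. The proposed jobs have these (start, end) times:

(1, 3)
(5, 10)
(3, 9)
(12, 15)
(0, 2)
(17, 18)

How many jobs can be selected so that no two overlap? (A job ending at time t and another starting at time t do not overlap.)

4

Greedy by earliest finish: after sorting by end time, pick each interval compatible with the last pick.
By end time: (0,2), (1,3), (3,9), (5,10), (12,15), (17,18).
Pick (0,2); next start ≥ 2 → (3,9); next start ≥ 9 → (12,15); next start ≥ 15 → (17,18).
Selected 4 jobs.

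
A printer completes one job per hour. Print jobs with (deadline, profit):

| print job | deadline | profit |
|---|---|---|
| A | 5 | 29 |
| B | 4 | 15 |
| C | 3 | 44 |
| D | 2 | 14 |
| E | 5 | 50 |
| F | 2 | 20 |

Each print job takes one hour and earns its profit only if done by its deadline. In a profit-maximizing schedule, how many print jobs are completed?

5

Take jobs in profit order; each goes to the latest open slot no later than its deadline.
By profit: E(d5,50), C(d3,44), A(d5,29), F(d2,20), B(d4,15), D(d2,14)
E→slot 5; C→slot 3; A→slot 4; F→slot 2; B→slot 1; D skipped.
5 of 6 scheduled.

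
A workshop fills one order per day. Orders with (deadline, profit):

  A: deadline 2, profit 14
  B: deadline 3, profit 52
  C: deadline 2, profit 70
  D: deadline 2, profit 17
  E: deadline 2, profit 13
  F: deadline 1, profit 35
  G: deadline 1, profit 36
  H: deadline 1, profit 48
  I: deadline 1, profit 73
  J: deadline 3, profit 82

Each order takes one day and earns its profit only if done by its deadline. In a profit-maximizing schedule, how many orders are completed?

3

Take jobs in profit order; each goes to the latest open slot no later than its deadline.
By profit: J(d3,82), I(d1,73), C(d2,70), B(d3,52), H(d1,48), G(d1,36), F(d1,35), D(d2,17), A(d2,14), E(d2,13)
J→slot 3; I→slot 1; C→slot 2; B skipped; H skipped; G skipped; F skipped; D skipped; A skipped; E skipped.
3 of 10 scheduled.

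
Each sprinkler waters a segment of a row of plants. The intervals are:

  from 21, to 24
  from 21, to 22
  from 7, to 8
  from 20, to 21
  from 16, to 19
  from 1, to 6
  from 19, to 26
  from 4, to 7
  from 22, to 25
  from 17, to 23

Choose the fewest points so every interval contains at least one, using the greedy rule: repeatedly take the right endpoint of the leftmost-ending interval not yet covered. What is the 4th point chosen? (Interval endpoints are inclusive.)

21

Process intervals by earliest right end; each time one isn't hit yet, stab at its right endpoint.
Sorted: [1,6] [4,7] [7,8] [16,19] [20,21] [21,22] [17,23] [21,24] [22,25] [19,26]
{[1,6],[4,7]} hit by 6; {[7,8]} hit by 8; {[16,19]} hit by 19; {[20,21],[21,22],[17,23],[21,24]} hit by 21; {[22,25],[19,26]} hit by 25.
Points: 6, 8, 19, 21, 25 (5 total).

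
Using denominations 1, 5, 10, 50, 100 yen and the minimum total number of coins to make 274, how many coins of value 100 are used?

Use the largest denomination that fits, subtract, and repeat.
274 − 2×100→74 − 1×50→24 − 2×10→4 − 4×1→0
Count of 100: 2

2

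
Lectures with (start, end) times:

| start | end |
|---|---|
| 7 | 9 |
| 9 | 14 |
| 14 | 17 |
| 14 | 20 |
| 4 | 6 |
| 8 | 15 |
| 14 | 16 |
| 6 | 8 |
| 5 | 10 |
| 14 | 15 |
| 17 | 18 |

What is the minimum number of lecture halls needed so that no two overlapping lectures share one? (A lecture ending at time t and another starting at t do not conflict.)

Count concurrent intervals with a sweep; the peak is the room count.
Events (time:±→running): 4:+→1 5:+→2 6:-→1 6:+→2 7:+→3 8:-→2 8:+→3 9:-→2 9:+→3 10:-→2 14:-→1 14:+→2 14:+→3 14:+→4 14:+→5 … peak 5.

5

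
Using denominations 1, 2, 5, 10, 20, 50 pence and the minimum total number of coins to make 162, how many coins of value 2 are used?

162 = 3×50 + 1×10 + 1×2
Count of 2: 1

1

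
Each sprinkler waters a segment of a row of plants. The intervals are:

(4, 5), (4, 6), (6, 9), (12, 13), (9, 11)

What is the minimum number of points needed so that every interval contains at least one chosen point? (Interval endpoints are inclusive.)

3

Sort by right endpoint; whenever an interval is uncovered, place a point at its right end.
By right end: [4,5]  [4,6]  [6,9]  [9,11]  [12,13]
[4,5] uncovered → point at 5; [6,9] uncovered → point at 9; [12,13] uncovered → point at 13.
Points: 5, 9, 13 (3 total).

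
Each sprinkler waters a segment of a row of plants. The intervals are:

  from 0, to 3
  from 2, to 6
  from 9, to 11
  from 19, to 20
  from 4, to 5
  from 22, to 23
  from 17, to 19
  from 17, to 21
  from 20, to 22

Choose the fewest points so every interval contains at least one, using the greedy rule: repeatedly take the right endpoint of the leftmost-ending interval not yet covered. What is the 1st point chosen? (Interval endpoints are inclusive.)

3

Process intervals by earliest right end; each time one isn't hit yet, stab at its right endpoint.
Sorted: [0,3] [4,5] [2,6] [9,11] [17,19] [19,20] [17,21] [20,22] [22,23]
{[0,3]} hit by 3; {[4,5],[2,6]} hit by 5; {[9,11]} hit by 11; {[17,19],[19,20],[17,21]} hit by 19; {[20,22],[22,23]} hit by 22.
Points: 3, 5, 11, 19, 22 (5 total).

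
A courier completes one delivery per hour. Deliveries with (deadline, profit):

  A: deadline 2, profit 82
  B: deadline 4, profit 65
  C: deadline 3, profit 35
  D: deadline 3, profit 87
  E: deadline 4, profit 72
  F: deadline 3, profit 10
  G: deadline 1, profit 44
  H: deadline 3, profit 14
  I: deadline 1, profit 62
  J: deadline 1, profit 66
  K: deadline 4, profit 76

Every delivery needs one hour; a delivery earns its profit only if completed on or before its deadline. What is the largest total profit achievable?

317

By profit: D(d3,87), A(d2,82), K(d4,76), E(d4,72), J(d1,66), B(d4,65), I(d1,62), G(d1,44), C(d3,35), H(d3,14), F(d3,10)
D→slot 3; A→slot 2; K→slot 4; E→slot 1; J skipped; B skipped; I skipped; G skipped; C skipped; H skipped; F skipped.
Profit = 72 + 82 + 87 + 76 = 317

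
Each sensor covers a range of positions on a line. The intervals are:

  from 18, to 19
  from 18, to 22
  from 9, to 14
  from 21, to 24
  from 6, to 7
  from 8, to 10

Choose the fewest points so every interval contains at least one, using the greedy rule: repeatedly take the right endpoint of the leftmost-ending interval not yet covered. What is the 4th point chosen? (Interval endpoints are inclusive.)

24

By right end: [6,7]  [8,10]  [9,14]  [18,19]  [18,22]  [21,24]
[6,7] uncovered → point at 7; [8,10] uncovered → point at 10; [18,19] uncovered → point at 19; [21,24] uncovered → point at 24.
Points: 7, 10, 19, 24 (4 total).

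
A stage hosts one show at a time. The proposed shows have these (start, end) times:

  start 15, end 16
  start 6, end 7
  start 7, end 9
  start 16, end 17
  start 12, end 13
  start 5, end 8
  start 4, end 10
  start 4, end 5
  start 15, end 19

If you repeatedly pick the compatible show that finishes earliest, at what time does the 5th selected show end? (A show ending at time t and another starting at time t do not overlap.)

16

Sorted by end: (4,5)  (6,7)  (5,8)  (7,9)  (4,10)  (12,13)  (15,16)  (16,17)  (15,19)
take (4,5); take (6,7); skip (5,8); take (7,9); take (12,13); take (15,16); take (16,17).
Selected: (4,5) (6,7) (7,9) (12,13) (15,16) (16,17)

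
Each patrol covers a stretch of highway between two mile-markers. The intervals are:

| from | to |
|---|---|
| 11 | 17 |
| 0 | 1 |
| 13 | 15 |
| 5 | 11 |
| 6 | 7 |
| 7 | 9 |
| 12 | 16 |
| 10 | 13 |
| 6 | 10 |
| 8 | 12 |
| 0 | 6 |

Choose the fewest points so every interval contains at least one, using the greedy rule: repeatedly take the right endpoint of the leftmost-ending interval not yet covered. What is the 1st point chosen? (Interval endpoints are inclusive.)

Sort by right endpoint; whenever an interval is uncovered, place a point at its right end.
Sorted: [0,1] [0,6] [6,7] [7,9] [6,10] [5,11] [8,12] [10,13] [13,15] [12,16] [11,17]
{[0,1],[0,6]} hit by 1; {[6,7],[7,9],[6,10],[5,11]} hit by 7; {[8,12],[10,13]} hit by 12; {[13,15],[12,16],[11,17]} hit by 15.
Points: 1, 7, 12, 15 (4 total).

1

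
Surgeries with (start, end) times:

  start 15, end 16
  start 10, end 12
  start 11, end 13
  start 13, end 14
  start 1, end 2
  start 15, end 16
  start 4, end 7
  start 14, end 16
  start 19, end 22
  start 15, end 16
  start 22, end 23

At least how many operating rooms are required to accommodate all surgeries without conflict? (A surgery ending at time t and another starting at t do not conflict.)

starts: [1, 4, 10, 11, 13, 14, 15, 15, 15, 19, 22]
ends:   [2, 7, 12, 13, 14, 16, 16, 16, 16, 22, 23]
s1→1 e2→0 s4→1 e7→0 s10→1 s11→2 e12→1 e13→0 s13→1 e14→0 s14→1 s15→2 s15→3 s15→4  — peak 4.

4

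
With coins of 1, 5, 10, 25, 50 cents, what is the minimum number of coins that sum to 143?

Use the largest denomination that fits, subtract, and repeat.
143 = 2×50 + 1×25 + 1×10 + 1×5 + 3×1
Total coins = 2 + 1 + 1 + 1 + 3 = 8

8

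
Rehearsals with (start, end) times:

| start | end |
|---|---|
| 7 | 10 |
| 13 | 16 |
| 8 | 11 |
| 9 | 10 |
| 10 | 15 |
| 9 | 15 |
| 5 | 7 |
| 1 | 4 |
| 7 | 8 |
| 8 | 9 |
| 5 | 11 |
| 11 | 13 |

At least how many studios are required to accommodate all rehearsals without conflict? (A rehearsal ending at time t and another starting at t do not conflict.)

5

Count concurrent intervals with a sweep; the peak is the room count.
starts: [1, 5, 5, 7, 7, 8, 8, 9, 9, 10, 11, 13]
ends:   [4, 7, 8, 9, 10, 10, 11, 11, 13, 15, 15, 16]
s1→1 e4→0 s5→1 s5→2 e7→1 s7→2 s7→3 e8→2 s8→3 s8→4 e9→3 s9→4 s9→5  — peak 5.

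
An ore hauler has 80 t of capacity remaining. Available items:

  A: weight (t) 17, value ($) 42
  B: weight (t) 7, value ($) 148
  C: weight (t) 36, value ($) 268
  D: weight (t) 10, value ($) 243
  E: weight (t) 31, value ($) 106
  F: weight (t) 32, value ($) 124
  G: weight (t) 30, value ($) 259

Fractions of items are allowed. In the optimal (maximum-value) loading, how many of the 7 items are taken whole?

Sort by value per unit weight and fill in that order.
Ratios (sorted): D 24.30, B 21.14, G 8.63, C 7.44, F 3.88, E 3.42, A 2.47
take D (10 @ 243); take B (7 @ 148); take G (30 @ 259); take 33/36 of C → 245.67. Capacity used 80/80.
3 item(s) taken whole; one partial (take 33/36 of C).

3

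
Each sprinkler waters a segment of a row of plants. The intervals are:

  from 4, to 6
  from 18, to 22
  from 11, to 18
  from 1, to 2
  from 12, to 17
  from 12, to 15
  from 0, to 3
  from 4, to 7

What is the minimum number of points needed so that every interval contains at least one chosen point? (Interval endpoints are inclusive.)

Process intervals by earliest right end; each time one isn't hit yet, stab at its right endpoint.
Sorted: [1,2] [0,3] [4,6] [4,7] [12,15] [12,17] [11,18] [18,22]
{[1,2],[0,3]} hit by 2; {[4,6],[4,7]} hit by 6; {[12,15],[12,17],[11,18]} hit by 15; {[18,22]} hit by 22.
Points: 2, 6, 15, 22 (4 total).

4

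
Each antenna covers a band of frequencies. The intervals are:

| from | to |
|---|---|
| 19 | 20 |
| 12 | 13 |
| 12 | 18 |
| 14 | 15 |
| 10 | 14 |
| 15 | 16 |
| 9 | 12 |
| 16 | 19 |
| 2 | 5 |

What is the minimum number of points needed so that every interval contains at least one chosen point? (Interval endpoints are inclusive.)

4

Process intervals by earliest right end; each time one isn't hit yet, stab at its right endpoint.
Sorted: [2,5] [9,12] [12,13] [10,14] [14,15] [15,16] [12,18] [16,19] [19,20]
{[2,5]} hit by 5; {[9,12],[12,13],[10,14]} hit by 12; {[14,15],[15,16],[12,18]} hit by 15; {[16,19],[19,20]} hit by 19.
Points: 5, 12, 15, 19 (4 total).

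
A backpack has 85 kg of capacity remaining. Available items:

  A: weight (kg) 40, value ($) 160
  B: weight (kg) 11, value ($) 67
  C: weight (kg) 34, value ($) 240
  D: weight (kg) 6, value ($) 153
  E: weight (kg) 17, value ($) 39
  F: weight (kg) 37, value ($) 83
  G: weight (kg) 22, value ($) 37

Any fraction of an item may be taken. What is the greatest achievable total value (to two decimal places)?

Ratios (sorted): D 25.50, C 7.06, B 6.09, A 4.00, E 2.29, F 2.24, G 1.68
take D (6 @ 153); take C (34 @ 240); take B (11 @ 67); take 34/40 of A → 136.00. Capacity used 85/85.
Total value = 596.00

596.00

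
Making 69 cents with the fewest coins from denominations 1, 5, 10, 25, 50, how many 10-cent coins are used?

69 = 1×50 + 1×10 + 1×5 + 4×1
Count of 10: 1

1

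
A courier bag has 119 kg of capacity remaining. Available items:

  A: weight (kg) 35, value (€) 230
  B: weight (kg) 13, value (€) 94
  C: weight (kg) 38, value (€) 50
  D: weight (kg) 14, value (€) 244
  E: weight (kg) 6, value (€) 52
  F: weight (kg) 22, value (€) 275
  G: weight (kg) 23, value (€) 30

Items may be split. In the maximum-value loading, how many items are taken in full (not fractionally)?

5

Greedy by value/weight ratio, highest first.
Ratios (sorted): D 17.43, F 12.50, E 8.67, B 7.23, A 6.57, C 1.32, G 1.30
take D (14 @ 244); take F (22 @ 275); take E (6 @ 52); take B (13 @ 94); take A (35 @ 230); take 29/38 of C → 38.16. Capacity used 119/119.
5 item(s) taken whole; one partial (take 29/38 of C).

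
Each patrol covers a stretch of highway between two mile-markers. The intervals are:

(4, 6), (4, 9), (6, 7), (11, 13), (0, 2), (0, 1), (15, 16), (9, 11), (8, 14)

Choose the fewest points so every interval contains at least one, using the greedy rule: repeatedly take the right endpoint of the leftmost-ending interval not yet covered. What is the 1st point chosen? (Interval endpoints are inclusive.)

1

Sort by right endpoint; whenever an interval is uncovered, place a point at its right end.
Sorted: [0,1] [0,2] [4,6] [6,7] [4,9] [9,11] [11,13] [8,14] [15,16]
{[0,1],[0,2]} hit by 1; {[4,6],[6,7],[4,9]} hit by 6; {[9,11],[11,13],[8,14]} hit by 11; {[15,16]} hit by 16.
Points: 1, 6, 11, 16 (4 total).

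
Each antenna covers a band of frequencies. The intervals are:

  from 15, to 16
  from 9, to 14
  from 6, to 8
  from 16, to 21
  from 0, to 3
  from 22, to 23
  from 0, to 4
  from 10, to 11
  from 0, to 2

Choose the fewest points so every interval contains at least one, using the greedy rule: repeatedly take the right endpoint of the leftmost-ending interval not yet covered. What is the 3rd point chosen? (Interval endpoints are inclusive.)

11

Sort by right endpoint; whenever an interval is uncovered, place a point at its right end.
Sorted: [0,2] [0,3] [0,4] [6,8] [10,11] [9,14] [15,16] [16,21] [22,23]
{[0,2],[0,3],[0,4]} hit by 2; {[6,8]} hit by 8; {[10,11],[9,14]} hit by 11; {[15,16],[16,21]} hit by 16; {[22,23]} hit by 23.
Points: 2, 8, 11, 16, 23 (5 total).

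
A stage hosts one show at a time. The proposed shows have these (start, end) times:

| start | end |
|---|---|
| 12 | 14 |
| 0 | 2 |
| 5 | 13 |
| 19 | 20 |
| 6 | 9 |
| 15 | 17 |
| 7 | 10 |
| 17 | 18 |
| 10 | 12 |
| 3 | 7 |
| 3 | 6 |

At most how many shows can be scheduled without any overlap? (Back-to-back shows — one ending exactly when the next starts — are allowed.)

8

Greedy by earliest finish: after sorting by end time, pick each interval compatible with the last pick.
By end time: (0,2), (3,6), (3,7), (6,9), (7,10), (10,12), (5,13), (12,14), (15,17), (17,18), (19,20).
Pick (0,2); next start ≥ 2 → (3,6); next start ≥ 6 → (6,9); next start ≥ 9 → (10,12); next start ≥ 12 → (12,14); next start ≥ 14 → (15,17); next start ≥ 17 → (17,18); next start ≥ 18 → (19,20).
Selected 8 shows.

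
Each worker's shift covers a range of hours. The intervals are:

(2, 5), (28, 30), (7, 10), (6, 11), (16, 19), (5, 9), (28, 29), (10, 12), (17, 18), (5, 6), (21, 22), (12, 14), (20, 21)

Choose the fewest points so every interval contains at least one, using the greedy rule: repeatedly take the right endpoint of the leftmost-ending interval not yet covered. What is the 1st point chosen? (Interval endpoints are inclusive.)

Process intervals by earliest right end; each time one isn't hit yet, stab at its right endpoint.
By right end: [2,5]  [5,6]  [5,9]  [7,10]  [6,11]  [10,12]  [12,14]  [17,18]  [16,19]  [20,21]  [21,22]  [28,29]  [28,30]
[2,5] uncovered → point at 5; [7,10] uncovered → point at 10; [12,14] uncovered → point at 14; [17,18] uncovered → point at 18; [20,21] uncovered → point at 21; [28,29] uncovered → point at 29.
Points: 5, 10, 14, 18, 21, 29 (6 total).

5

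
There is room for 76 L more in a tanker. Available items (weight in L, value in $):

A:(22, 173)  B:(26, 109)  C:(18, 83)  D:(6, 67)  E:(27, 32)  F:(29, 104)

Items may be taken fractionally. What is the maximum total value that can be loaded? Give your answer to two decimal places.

Ratios (sorted): D 11.17, A 7.86, C 4.61, B 4.19, F 3.59, E 1.19
take D (6 @ 67); take A (22 @ 173); take C (18 @ 83); take B (26 @ 109); take 4/29 of F → 14.34. Capacity used 76/76.
Total value = 446.34

446.34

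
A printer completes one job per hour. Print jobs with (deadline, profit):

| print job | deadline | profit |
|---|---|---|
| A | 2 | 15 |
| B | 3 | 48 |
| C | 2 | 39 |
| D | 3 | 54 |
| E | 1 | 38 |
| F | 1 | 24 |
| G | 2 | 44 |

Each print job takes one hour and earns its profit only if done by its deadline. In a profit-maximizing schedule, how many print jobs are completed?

Sort by profit descending; place each in the latest free slot ≤ its deadline.
By profit: D(d3,54), B(d3,48), G(d2,44), C(d2,39), E(d1,38), F(d1,24), A(d2,15)
D→slot 3; B→slot 2; G→slot 1; C skipped; E skipped; F skipped; A skipped.
3 of 7 scheduled.

3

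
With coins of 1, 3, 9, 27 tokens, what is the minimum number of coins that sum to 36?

2

Use the largest denomination that fits, subtract, and repeat.
36 − 1×27→9 − 1×9→0
Total coins = 1 + 1 = 2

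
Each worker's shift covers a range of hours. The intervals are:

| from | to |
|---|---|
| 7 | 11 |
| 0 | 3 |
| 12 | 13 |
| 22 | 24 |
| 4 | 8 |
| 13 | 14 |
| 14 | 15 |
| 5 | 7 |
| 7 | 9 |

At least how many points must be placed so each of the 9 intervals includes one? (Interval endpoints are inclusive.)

5

Sorted: [0,3] [5,7] [4,8] [7,9] [7,11] [12,13] [13,14] [14,15] [22,24]
{[0,3]} hit by 3; {[5,7],[4,8],[7,9],[7,11]} hit by 7; {[12,13],[13,14]} hit by 13; {[14,15]} hit by 15; {[22,24]} hit by 24.
Points: 3, 7, 13, 15, 24 (5 total).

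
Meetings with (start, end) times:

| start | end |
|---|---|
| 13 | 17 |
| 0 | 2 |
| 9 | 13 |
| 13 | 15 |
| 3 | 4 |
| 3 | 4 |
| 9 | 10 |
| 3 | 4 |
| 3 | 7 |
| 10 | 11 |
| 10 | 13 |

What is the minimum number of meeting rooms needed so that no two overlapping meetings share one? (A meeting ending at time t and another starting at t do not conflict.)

The answer is the maximum number of intervals overlapping at any instant.
starts: [0, 3, 3, 3, 3, 9, 9, 10, 10, 13, 13]
ends:   [2, 4, 4, 4, 7, 10, 11, 13, 13, 15, 17]
s0→1 e2→0 s3→1 s3→2 s3→3 s3→4  — peak 4.

4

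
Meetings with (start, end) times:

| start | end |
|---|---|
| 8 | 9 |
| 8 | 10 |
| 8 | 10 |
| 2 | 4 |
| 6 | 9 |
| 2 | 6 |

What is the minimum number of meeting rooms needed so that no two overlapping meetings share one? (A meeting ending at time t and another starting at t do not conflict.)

4

The answer is the maximum number of intervals overlapping at any instant.
Events (time:±→running): 2:+→1 2:+→2 4:-→1 6:-→0 6:+→1 8:+→2 8:+→3 8:+→4 … peak 4.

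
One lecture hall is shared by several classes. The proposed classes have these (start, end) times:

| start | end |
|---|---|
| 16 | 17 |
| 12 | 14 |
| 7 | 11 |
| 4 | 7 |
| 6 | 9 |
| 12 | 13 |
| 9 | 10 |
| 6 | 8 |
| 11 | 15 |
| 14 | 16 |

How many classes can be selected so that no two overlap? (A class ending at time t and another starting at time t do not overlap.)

By end time: (4,7), (6,8), (6,9), (9,10), (7,11), (12,13), (12,14), (11,15), (14,16), (16,17).
Pick (4,7); next start ≥ 7 → (9,10); next start ≥ 10 → (12,13); next start ≥ 13 → (14,16); next start ≥ 16 → (16,17).
Selected 5 classes.

5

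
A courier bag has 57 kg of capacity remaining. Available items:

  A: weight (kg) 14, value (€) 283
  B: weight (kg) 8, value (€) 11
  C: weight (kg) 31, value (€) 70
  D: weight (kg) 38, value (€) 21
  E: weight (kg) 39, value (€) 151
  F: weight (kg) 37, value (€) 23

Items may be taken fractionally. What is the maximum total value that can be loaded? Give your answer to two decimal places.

Sort by value per unit weight and fill in that order.
Ratios (sorted): A 20.21, E 3.87, C 2.26, B 1.38, F 0.62, D 0.55
take A (14 @ 283); take E (39 @ 151); take 4/31 of C → 9.03. Capacity used 57/57.
Total value = 443.03

443.03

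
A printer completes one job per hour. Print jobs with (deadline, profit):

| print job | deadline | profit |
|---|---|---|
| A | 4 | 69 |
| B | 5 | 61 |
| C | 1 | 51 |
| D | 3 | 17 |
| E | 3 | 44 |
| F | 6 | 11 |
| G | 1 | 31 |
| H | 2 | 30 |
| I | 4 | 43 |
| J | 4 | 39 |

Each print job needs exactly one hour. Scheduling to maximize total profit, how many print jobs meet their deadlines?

6

Sort by profit descending; place each in the latest free slot ≤ its deadline.
Profit order: A=69 B=61 C=51 E=44 I=43 J=39 G=31 H=30 D=17 F=11
Assign: A→slot 4, B→slot 5, C→slot 1, E→slot 3, I→slot 2, J skipped, G skipped, H skipped, D skipped, F→slot 6.
Slots: [1:C] [2:I] [3:E] [4:A] [5:B] [6:F]
6 of 10 scheduled.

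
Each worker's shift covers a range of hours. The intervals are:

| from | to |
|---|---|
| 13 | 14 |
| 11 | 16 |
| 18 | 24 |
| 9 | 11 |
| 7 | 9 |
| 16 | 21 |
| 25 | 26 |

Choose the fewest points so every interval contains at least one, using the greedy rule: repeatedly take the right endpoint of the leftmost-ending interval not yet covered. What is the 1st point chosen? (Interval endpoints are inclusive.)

9

Process intervals by earliest right end; each time one isn't hit yet, stab at its right endpoint.
By right end: [7,9]  [9,11]  [13,14]  [11,16]  [16,21]  [18,24]  [25,26]
[7,9] uncovered → point at 9; [13,14] uncovered → point at 14; [16,21] uncovered → point at 21; [25,26] uncovered → point at 26.
Points: 9, 14, 21, 26 (4 total).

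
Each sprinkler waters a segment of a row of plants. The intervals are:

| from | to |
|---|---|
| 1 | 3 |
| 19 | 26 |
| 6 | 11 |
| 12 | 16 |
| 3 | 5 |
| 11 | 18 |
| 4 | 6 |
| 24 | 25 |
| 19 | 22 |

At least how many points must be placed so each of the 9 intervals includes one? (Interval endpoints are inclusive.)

Sort by right endpoint; whenever an interval is uncovered, place a point at its right end.
By right end: [1,3]  [3,5]  [4,6]  [6,11]  [12,16]  [11,18]  [19,22]  [24,25]  [19,26]
[1,3] uncovered → point at 3; [4,6] uncovered → point at 6; [12,16] uncovered → point at 16; [19,22] uncovered → point at 22; [24,25] uncovered → point at 25.
Points: 3, 6, 16, 22, 25 (5 total).

5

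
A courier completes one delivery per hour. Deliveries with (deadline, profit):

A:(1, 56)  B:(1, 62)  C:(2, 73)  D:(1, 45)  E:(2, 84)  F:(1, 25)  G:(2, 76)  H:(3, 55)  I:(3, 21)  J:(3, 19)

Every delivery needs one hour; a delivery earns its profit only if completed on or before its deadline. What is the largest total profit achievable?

215

Take jobs in profit order; each goes to the latest open slot no later than its deadline.
Profit order: E=84 G=76 C=73 B=62 A=56 H=55 D=45 F=25 I=21 J=19
Assign: E→slot 2, G→slot 1, C skipped, B skipped, A skipped, H→slot 3, D skipped, F skipped, I skipped, J skipped.
Slots: [1:G] [2:E] [3:H]
Profit = 76 + 84 + 55 = 215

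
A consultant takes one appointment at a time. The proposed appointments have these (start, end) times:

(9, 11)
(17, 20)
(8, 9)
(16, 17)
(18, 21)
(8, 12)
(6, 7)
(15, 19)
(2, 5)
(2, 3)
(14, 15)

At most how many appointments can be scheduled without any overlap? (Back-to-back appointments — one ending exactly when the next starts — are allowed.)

Order by finish time; keep every interval that doesn't clash with the previous kept one.
Sorted by end: (2,3)  (2,5)  (6,7)  (8,9)  (9,11)  (8,12)  (14,15)  (16,17)  (15,19)  (17,20)  (18,21)
take (2,3); take (6,7); take (8,9); take (9,11); skip (8,12); take (14,15); take (16,17); take (17,20).
Selected 7 appointments.

7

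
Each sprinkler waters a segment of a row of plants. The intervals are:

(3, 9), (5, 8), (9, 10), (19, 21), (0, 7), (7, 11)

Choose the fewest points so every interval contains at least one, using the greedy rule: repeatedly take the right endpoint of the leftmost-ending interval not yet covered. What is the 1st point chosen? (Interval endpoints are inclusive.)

Sorted: [0,7] [5,8] [3,9] [9,10] [7,11] [19,21]
{[0,7],[5,8],[3,9]} hit by 7; {[9,10],[7,11]} hit by 10; {[19,21]} hit by 21.
Points: 7, 10, 21 (3 total).

7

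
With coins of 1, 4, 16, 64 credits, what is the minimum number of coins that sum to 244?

7

Use the largest denomination that fits, subtract, and repeat.
244 − 3×64→52 − 3×16→4 − 1×4→0
Total coins = 3 + 3 + 1 = 7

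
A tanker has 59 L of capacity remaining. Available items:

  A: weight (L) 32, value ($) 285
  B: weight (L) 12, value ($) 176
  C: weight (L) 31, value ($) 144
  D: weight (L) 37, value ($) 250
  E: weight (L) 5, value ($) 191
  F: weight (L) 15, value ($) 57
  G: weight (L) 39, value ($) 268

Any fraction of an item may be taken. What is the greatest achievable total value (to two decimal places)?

720.72

Greedy by value/weight ratio, highest first.
Ratios (sorted): E 38.20, B 14.67, A 8.91, G 6.87, D 6.76, C 4.65, F 3.80
take E (5 @ 191); take B (12 @ 176); take A (32 @ 285); take 10/39 of G → 68.72. Capacity used 59/59.
Total value = 720.72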